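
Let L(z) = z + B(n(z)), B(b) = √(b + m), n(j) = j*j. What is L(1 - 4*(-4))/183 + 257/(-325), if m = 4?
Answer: -41506/59475 + √293/183 ≈ -0.60434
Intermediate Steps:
n(j) = j²
B(b) = √(4 + b) (B(b) = √(b + 4) = √(4 + b))
L(z) = z + √(4 + z²)
L(1 - 4*(-4))/183 + 257/(-325) = ((1 - 4*(-4)) + √(4 + (1 - 4*(-4))²))/183 + 257/(-325) = ((1 + 16) + √(4 + (1 + 16)²))*(1/183) + 257*(-1/325) = (17 + √(4 + 17²))*(1/183) - 257/325 = (17 + √(4 + 289))*(1/183) - 257/325 = (17 + √293)*(1/183) - 257/325 = (17/183 + √293/183) - 257/325 = -41506/59475 + √293/183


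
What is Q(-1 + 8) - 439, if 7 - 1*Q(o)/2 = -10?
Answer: -405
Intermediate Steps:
Q(o) = 34 (Q(o) = 14 - 2*(-10) = 14 + 20 = 34)
Q(-1 + 8) - 439 = 34 - 439 = -405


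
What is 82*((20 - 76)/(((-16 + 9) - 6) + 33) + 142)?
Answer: 57072/5 ≈ 11414.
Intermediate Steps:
82*((20 - 76)/(((-16 + 9) - 6) + 33) + 142) = 82*(-56/((-7 - 6) + 33) + 142) = 82*(-56/(-13 + 33) + 142) = 82*(-56/20 + 142) = 82*(-56*1/20 + 142) = 82*(-14/5 + 142) = 82*(696/5) = 57072/5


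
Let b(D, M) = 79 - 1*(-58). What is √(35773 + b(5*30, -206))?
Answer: 3*√3990 ≈ 189.50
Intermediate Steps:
b(D, M) = 137 (b(D, M) = 79 + 58 = 137)
√(35773 + b(5*30, -206)) = √(35773 + 137) = √35910 = 3*√3990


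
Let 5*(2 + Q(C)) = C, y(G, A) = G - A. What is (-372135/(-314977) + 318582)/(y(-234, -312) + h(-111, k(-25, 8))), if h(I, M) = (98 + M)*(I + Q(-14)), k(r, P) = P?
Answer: -167243957915/6402852456 ≈ -26.120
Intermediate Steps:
Q(C) = -2 + C/5
h(I, M) = (98 + M)*(-24/5 + I) (h(I, M) = (98 + M)*(I + (-2 + (1/5)*(-14))) = (98 + M)*(I + (-2 - 14/5)) = (98 + M)*(I - 24/5) = (98 + M)*(-24/5 + I))
(-372135/(-314977) + 318582)/(y(-234, -312) + h(-111, k(-25, 8))) = (-372135/(-314977) + 318582)/((-234 - 1*(-312)) + (-2352/5 + 98*(-111) - 24/5*8 - 111*8)) = (-372135*(-1/314977) + 318582)/((-234 + 312) + (-2352/5 - 10878 - 192/5 - 888)) = (372135/314977 + 318582)/(78 - 61374/5) = 100346374749/(314977*(-60984/5)) = (100346374749/314977)*(-5/60984) = -167243957915/6402852456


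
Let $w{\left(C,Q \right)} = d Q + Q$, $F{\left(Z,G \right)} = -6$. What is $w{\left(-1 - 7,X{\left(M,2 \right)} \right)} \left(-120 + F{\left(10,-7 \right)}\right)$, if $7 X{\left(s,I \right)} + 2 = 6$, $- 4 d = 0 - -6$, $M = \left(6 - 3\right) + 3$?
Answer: $36$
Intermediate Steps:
$M = 6$ ($M = 3 + 3 = 6$)
$d = - \frac{3}{2}$ ($d = - \frac{0 - -6}{4} = - \frac{0 + 6}{4} = \left(- \frac{1}{4}\right) 6 = - \frac{3}{2} \approx -1.5$)
$X{\left(s,I \right)} = \frac{4}{7}$ ($X{\left(s,I \right)} = - \frac{2}{7} + \frac{1}{7} \cdot 6 = - \frac{2}{7} + \frac{6}{7} = \frac{4}{7}$)
$w{\left(C,Q \right)} = - \frac{Q}{2}$ ($w{\left(C,Q \right)} = - \frac{3 Q}{2} + Q = - \frac{Q}{2}$)
$w{\left(-1 - 7,X{\left(M,2 \right)} \right)} \left(-120 + F{\left(10,-7 \right)}\right) = \left(- \frac{1}{2}\right) \frac{4}{7} \left(-120 - 6\right) = \left(- \frac{2}{7}\right) \left(-126\right) = 36$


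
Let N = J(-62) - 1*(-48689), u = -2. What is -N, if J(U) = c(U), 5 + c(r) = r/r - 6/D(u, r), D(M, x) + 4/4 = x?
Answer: -1022387/21 ≈ -48685.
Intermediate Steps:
D(M, x) = -1 + x
c(r) = -4 - 6/(-1 + r) (c(r) = -5 + (r/r - 6/(-1 + r)) = -5 + (1 - 6/(-1 + r)) = -4 - 6/(-1 + r))
J(U) = 2*(-1 - 2*U)/(-1 + U)
N = 1022387/21 (N = 2*(-1 - 2*(-62))/(-1 - 62) - 1*(-48689) = 2*(-1 + 124)/(-63) + 48689 = 2*(-1/63)*123 + 48689 = -82/21 + 48689 = 1022387/21 ≈ 48685.)
-N = -1*1022387/21 = -1022387/21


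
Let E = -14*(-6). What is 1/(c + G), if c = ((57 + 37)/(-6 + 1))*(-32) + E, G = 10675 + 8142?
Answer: 5/97513 ≈ 5.1275e-5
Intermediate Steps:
E = 84
G = 18817
c = 3428/5 (c = ((57 + 37)/(-6 + 1))*(-32) + 84 = (94/(-5))*(-32) + 84 = (94*(-⅕))*(-32) + 84 = -94/5*(-32) + 84 = 3008/5 + 84 = 3428/5 ≈ 685.60)
1/(c + G) = 1/(3428/5 + 18817) = 1/(97513/5) = 5/97513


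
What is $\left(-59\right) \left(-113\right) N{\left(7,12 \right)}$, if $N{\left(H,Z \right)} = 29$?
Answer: $193343$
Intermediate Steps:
$\left(-59\right) \left(-113\right) N{\left(7,12 \right)} = \left(-59\right) \left(-113\right) 29 = 6667 \cdot 29 = 193343$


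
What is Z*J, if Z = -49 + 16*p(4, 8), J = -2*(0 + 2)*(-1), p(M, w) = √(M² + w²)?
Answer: -196 + 256*√5 ≈ 376.43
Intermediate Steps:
J = 4 (J = -2*2*(-1) = -4*(-1) = 4)
Z = -49 + 64*√5 (Z = -49 + 16*√(4² + 8²) = -49 + 16*√(16 + 64) = -49 + 16*√80 = -49 + 16*(4*√5) = -49 + 64*√5 ≈ 94.108)
Z*J = (-49 + 64*√5)*4 = -196 + 256*√5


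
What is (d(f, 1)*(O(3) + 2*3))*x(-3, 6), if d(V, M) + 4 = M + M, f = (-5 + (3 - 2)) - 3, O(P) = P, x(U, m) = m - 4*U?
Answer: -324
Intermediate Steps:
f = -7 (f = (-5 + 1) - 3 = -4 - 3 = -7)
d(V, M) = -4 + 2*M (d(V, M) = -4 + (M + M) = -4 + 2*M)
(d(f, 1)*(O(3) + 2*3))*x(-3, 6) = ((-4 + 2*1)*(3 + 2*3))*(6 - 4*(-3)) = ((-4 + 2)*(3 + 6))*(6 + 12) = -2*9*18 = -18*18 = -324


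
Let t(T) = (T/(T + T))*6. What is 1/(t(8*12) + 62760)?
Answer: 1/62763 ≈ 1.5933e-5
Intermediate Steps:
t(T) = 3 (t(T) = (T/((2*T)))*6 = ((1/(2*T))*T)*6 = (1/2)*6 = 3)
1/(t(8*12) + 62760) = 1/(3 + 62760) = 1/62763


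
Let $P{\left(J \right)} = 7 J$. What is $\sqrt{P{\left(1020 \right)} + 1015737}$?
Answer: $3 \sqrt{113653} \approx 1011.4$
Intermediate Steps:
$\sqrt{P{\left(1020 \right)} + 1015737} = \sqrt{7 \cdot 1020 + 1015737} = \sqrt{7140 + 1015737} = \sqrt{1022877} = 3 \sqrt{113653}$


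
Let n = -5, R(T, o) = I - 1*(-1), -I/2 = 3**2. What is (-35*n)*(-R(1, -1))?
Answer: 2975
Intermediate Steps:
I = -18 (I = -2*3**2 = -2*9 = -18)
R(T, o) = -17 (R(T, o) = -18 - 1*(-1) = -18 + 1 = -17)
(-35*n)*(-R(1, -1)) = (-35*(-5))*(-1*(-17)) = -7*(-25)*17 = 175*17 = 2975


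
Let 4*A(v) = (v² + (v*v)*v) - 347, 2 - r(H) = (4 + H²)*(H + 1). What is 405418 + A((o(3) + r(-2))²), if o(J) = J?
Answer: 6476695/4 ≈ 1.6192e+6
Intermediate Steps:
r(H) = 2 - (1 + H)*(4 + H²) (r(H) = 2 - (4 + H²)*(H + 1) = 2 - (4 + H²)*(1 + H) = 2 - (1 + H)*(4 + H²))
A(v) = -347/4 + v²/4 + v³/4 (A(v) = ((v² + (v*v)*v) - 347)/4 = ((v² + v²*v) - 347)/4 = ((v² + v³) - 347)/4 = (-347 + v² + v³)/4 = -347/4 + v²/4 + v³/4)
405418 + A((o(3) + r(-2))²) = 405418 + (-347/4 + ((3 + (-2 - 1*(-2)² - 1*(-2)³ - 4*(-2)))²)²/4 + ((3 + (-2 - 1*(-2)² - 1*(-2)³ - 4*(-2)))²)³/4) = 405418 + (-347/4 + ((3 + (-2 - 1*4 - 1*(-8) + 8))²)²/4 + ((3 + (-2 - 1*4 - 1*(-8) + 8))²)³/4) = 405418 + (-347/4 + ((3 + (-2 - 4 + 8 + 8))²)²/4 + ((3 + (-2 - 4 + 8 + 8))²)³/4) = 405418 + (-347/4 + ((3 + 10)²)²/4 + ((3 + 10)²)³/4) = 405418 + (-347/4 + (13²)²/4 + (13²)³/4) = 405418 + (-347/4 + (¼)*169² + (¼)*169³) = 405418 + (-347/4 + (¼)*28561 + (¼)*4826809) = 405418 + (-347/4 + 28561/4 + 4826809/4) = 405418 + 4855023/4 = 6476695/4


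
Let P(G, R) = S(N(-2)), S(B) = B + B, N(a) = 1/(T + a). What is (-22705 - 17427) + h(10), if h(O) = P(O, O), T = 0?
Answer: -40133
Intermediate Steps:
N(a) = 1/a (N(a) = 1/(0 + a) = 1/a)
S(B) = 2*B
P(G, R) = -1 (P(G, R) = 2/(-2) = 2*(-1/2) = -1)
h(O) = -1
(-22705 - 17427) + h(10) = (-22705 - 17427) - 1 = -40132 - 1 = -40133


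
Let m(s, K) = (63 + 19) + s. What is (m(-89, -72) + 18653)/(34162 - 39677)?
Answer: -18646/5515 ≈ -3.3810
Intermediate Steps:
m(s, K) = 82 + s
(m(-89, -72) + 18653)/(34162 - 39677) = ((82 - 89) + 18653)/(34162 - 39677) = (-7 + 18653)/(-5515) = 18646*(-1/5515) = -18646/5515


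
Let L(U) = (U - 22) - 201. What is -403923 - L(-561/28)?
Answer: -11303039/28 ≈ -4.0368e+5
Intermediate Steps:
L(U) = -223 + U (L(U) = (-22 + U) - 201 = -223 + U)
-403923 - L(-561/28) = -403923 - (-223 - 561/28) = -403923 - 1*(-6805/28) = -403923 + 6805/28 = -11303039/28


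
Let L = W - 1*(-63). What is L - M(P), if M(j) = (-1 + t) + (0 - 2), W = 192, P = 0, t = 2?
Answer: 256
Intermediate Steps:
M(j) = -1 (M(j) = (-1 + 2) + (0 - 2) = 1 - 2 = -1)
L = 255 (L = 192 - 1*(-63) = 192 + 63 = 255)
L - M(P) = 255 - 1*(-1) = 255 + 1 = 256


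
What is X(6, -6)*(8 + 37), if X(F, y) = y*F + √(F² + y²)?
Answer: -1620 + 270*√2 ≈ -1238.2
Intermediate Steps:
X(F, y) = √(F² + y²) + F*y (X(F, y) = F*y + √(F² + y²) = √(F² + y²) + F*y)
X(6, -6)*(8 + 37) = (√(6² + (-6)²) + 6*(-6))*(8 + 37) = (√(36 + 36) - 36)*45 = (√72 - 36)*45 = (6*√2 - 36)*45 = (-36 + 6*√2)*45 = -1620 + 270*√2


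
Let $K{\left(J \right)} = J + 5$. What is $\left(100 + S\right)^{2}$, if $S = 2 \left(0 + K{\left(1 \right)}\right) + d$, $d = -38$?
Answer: $5476$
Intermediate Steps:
$K{\left(J \right)} = 5 + J$
$S = -26$ ($S = 2 \left(0 + \left(5 + 1\right)\right) - 38 = 2 \left(0 + 6\right) - 38 = 2 \cdot 6 - 38 = 12 - 38 = -26$)
$\left(100 + S\right)^{2} = \left(100 - 26\right)^{2} = 74^{2} = 5476$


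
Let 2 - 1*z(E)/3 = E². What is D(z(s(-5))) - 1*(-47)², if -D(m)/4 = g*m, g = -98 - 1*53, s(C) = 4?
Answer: -27577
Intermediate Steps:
z(E) = 6 - 3*E²
g = -151 (g = -98 - 53 = -151)
D(m) = 604*m (D(m) = -(-604)*m = 604*m)
D(z(s(-5))) - 1*(-47)² = 604*(6 - 3*4²) - 1*(-47)² = 604*(6 - 3*16) - 1*2209 = 604*(6 - 48) - 2209 = 604*(-42) - 2209 = -25368 - 2209 = -27577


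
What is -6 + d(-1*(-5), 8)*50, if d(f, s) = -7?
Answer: -356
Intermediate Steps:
-6 + d(-1*(-5), 8)*50 = -6 - 7*50 = -6 - 350 = -356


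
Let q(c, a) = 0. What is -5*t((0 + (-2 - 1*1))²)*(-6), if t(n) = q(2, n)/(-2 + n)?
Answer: 0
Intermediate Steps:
t(n) = 0 (t(n) = 0/(-2 + n) = 0)
-5*t((0 + (-2 - 1*1))²)*(-6) = -5*0*(-6) = 0*(-6) = 0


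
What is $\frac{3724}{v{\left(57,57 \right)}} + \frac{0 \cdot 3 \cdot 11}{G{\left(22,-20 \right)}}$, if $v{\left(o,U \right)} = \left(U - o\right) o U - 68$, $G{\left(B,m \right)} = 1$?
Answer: $- \frac{931}{17} \approx -54.765$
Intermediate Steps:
$v{\left(o,U \right)} = -68 + U o \left(U - o\right)$ ($v{\left(o,U \right)} = o \left(U - o\right) U - 68 = U o \left(U - o\right) - 68 = -68 + U o \left(U - o\right)$)
$\frac{3724}{v{\left(57,57 \right)}} + \frac{0 \cdot 3 \cdot 11}{G{\left(22,-20 \right)}} = \frac{3724}{-68 + 57 \cdot 57^{2} - 57 \cdot 57^{2}} + \frac{0 \cdot 3 \cdot 11}{1} = \frac{3724}{-68 + 57 \cdot 3249 - 57 \cdot 3249} + 0 \cdot 11 \cdot 1 = \frac{3724}{-68 + 185193 - 185193} + 0 \cdot 1 = \frac{3724}{-68} + 0 = 3724 \left(- \frac{1}{68}\right) + 0 = - \frac{931}{17} + 0 = - \frac{931}{17}$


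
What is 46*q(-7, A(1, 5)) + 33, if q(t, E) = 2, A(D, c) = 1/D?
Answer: 125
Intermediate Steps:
46*q(-7, A(1, 5)) + 33 = 46*2 + 33 = 92 + 33 = 125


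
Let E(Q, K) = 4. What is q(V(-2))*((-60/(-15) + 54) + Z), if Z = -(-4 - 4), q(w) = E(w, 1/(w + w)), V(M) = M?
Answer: 264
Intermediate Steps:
q(w) = 4
Z = 8 (Z = -1*(-8) = 8)
q(V(-2))*((-60/(-15) + 54) + Z) = 4*((-60/(-15) + 54) + 8) = 4*((-60*(-1/15) + 54) + 8) = 4*((4 + 54) + 8) = 4*(58 + 8) = 4*66 = 264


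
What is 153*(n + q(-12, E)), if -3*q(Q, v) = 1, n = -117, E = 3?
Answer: -17952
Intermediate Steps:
q(Q, v) = -⅓ (q(Q, v) = -⅓*1 = -⅓)
153*(n + q(-12, E)) = 153*(-117 - ⅓) = 153*(-352/3) = -17952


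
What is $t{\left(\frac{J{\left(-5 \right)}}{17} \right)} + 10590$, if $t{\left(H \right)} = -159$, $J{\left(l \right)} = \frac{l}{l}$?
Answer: $10431$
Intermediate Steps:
$J{\left(l \right)} = 1$
$t{\left(\frac{J{\left(-5 \right)}}{17} \right)} + 10590 = -159 + 10590 = 10431$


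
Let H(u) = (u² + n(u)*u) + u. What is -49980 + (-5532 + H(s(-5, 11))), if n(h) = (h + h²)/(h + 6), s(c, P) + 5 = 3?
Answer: -55511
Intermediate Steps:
s(c, P) = -2 (s(c, P) = -5 + 3 = -2)
n(h) = (h + h²)/(6 + h)
H(u) = u + u² + u²*(1 + u)/(6 + u) (H(u) = (u² + (u*(1 + u)/(6 + u))*u) + u = (u² + u²*(1 + u)/(6 + u)) + u = u + u² + u²*(1 + u)/(6 + u))
-49980 + (-5532 + H(s(-5, 11))) = -49980 + (-5532 + 2*(-2)*(1 - 2)*(3 - 2)/(6 - 2)) = -49980 + (-5532 + 2*(-2)*(-1)*1/4) = -49980 + (-5532 + 2*(-2)*(¼)*(-1)*1) = -49980 + (-5532 + 1) = -49980 - 5531 = -55511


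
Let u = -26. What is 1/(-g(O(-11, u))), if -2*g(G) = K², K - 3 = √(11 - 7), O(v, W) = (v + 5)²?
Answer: 2/25 ≈ 0.080000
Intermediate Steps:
O(v, W) = (5 + v)²
K = 5 (K = 3 + √(11 - 7) = 3 + √4 = 3 + 2 = 5)
g(G) = -25/2 (g(G) = -½*5² = -½*25 = -25/2)
1/(-g(O(-11, u))) = 1/(-1*(-25/2)) = 1/(25/2) = 2/25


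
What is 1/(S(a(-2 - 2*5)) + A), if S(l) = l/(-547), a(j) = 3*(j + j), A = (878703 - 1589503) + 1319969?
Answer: 547/333215515 ≈ 1.6416e-6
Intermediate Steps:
A = 609169 (A = -710800 + 1319969 = 609169)
a(j) = 6*j (a(j) = 3*(2*j) = 6*j)
S(l) = -l/547 (S(l) = l*(-1/547) = -l/547)
1/(S(a(-2 - 2*5)) + A) = 1/(-6*(-2 - 2*5)/547 + 609169) = 1/(-6*(-2 - 10)/547 + 609169) = 1/(-6*(-12)/547 + 609169) = 1/(-1/547*(-72) + 609169) = 1/(72/547 + 609169) = 1/(333215515/547) = 547/333215515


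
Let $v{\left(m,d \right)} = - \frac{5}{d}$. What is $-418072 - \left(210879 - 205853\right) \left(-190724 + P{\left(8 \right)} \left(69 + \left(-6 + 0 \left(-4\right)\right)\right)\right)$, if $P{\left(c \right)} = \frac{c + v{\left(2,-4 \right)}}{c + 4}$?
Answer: $\frac{7663333415}{8} \approx 9.5792 \cdot 10^{8}$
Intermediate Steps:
$P{\left(c \right)} = \frac{\frac{5}{4} + c}{4 + c}$ ($P{\left(c \right)} = \frac{c - \frac{5}{-4}}{c + 4} = \frac{c - - \frac{5}{4}}{4 + c} = \frac{c + \frac{5}{4}}{4 + c} = \frac{\frac{5}{4} + c}{4 + c}$)
$-418072 - \left(210879 - 205853\right) \left(-190724 + P{\left(8 \right)} \left(69 + \left(-6 + 0 \left(-4\right)\right)\right)\right) = -418072 - \left(210879 - 205853\right) \left(-190724 + \frac{\frac{5}{4} + 8}{4 + 8} \left(69 + \left(-6 + 0 \left(-4\right)\right)\right)\right) = -418072 - 5026 \left(-190724 + \frac{1}{12} \cdot \frac{37}{4} \left(69 + \left(-6 + 0\right)\right)\right) = -418072 - 5026 \left(-190724 + \frac{1}{12} \cdot \frac{37}{4} \left(69 - 6\right)\right) = -418072 - 5026 \left(-190724 + \frac{37}{48} \cdot 63\right) = -418072 - 5026 \left(-190724 + \frac{777}{16}\right) = -418072 - 5026 \left(- \frac{3050807}{16}\right) = -418072 - - \frac{7666677991}{8} = -418072 + \frac{7666677991}{8} = \frac{7663333415}{8}$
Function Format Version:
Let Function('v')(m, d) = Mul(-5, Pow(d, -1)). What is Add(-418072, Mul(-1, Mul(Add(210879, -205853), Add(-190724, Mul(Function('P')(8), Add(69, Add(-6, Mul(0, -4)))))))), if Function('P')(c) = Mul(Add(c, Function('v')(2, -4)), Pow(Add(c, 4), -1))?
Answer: Rational(7663333415, 8) ≈ 9.5792e+8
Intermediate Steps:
Function('P')(c) = Mul(Pow(Add(4, c), -1), Add(Rational(5, 4), c)) (Function('P')(c) = Mul(Add(c, Mul(-5, Pow(-4, -1))), Pow(Add(c, 4), -1)) = Mul(Add(c, Mul(-5, Rational(-1, 4))), Pow(Add(4, c), -1)) = Mul(Add(c, Rational(5, 4)), Pow(Add(4, c), -1)) = Mul(Add(Rational(5, 4), c), Pow(Add(4, c), -1)) = Mul(Pow(Add(4, c), -1), Add(Rational(5, 4), c)))
Add(-418072, Mul(-1, Mul(Add(210879, -205853), Add(-190724, Mul(Function('P')(8), Add(69, Add(-6, Mul(0, -4)))))))) = Add(-418072, Mul(-1, Mul(Add(210879, -205853), Add(-190724, Mul(Mul(Pow(Add(4, 8), -1), Add(Rational(5, 4), 8)), Add(69, Add(-6, Mul(0, -4)))))))) = Add(-418072, Mul(-1, Mul(5026, Add(-190724, Mul(Mul(Pow(12, -1), Rational(37, 4)), Add(69, Add(-6, 0))))))) = Add(-418072, Mul(-1, Mul(5026, Add(-190724, Mul(Mul(Rational(1, 12), Rational(37, 4)), Add(69, -6)))))) = Add(-418072, Mul(-1, Mul(5026, Add(-190724, Mul(Rational(37, 48), 63))))) = Add(-418072, Mul(-1, Mul(5026, Add(-190724, Rational(777, 16))))) = Add(-418072, Mul(-1, Mul(5026, Rational(-3050807, 16)))) = Add(-418072, Mul(-1, Rational(-7666677991, 8))) = Add(-418072, Rational(7666677991, 8)) = Rational(7663333415, 8)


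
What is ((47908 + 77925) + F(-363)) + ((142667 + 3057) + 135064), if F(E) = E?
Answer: 406258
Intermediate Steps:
((47908 + 77925) + F(-363)) + ((142667 + 3057) + 135064) = ((47908 + 77925) - 363) + ((142667 + 3057) + 135064) = (125833 - 363) + (145724 + 135064) = 125470 + 280788 = 406258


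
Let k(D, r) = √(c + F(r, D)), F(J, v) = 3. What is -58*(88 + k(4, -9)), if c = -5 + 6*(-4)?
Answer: -5104 - 58*I*√26 ≈ -5104.0 - 295.74*I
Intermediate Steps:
c = -29 (c = -5 - 24 = -29)
k(D, r) = I*√26 (k(D, r) = √(-29 + 3) = √(-26) = I*√26)
-58*(88 + k(4, -9)) = -58*(88 + I*√26) = -5104 - 58*I*√26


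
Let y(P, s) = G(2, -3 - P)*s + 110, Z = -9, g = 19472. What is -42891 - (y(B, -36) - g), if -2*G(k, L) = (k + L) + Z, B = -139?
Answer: -25851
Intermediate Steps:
G(k, L) = 9/2 - L/2 - k/2 (G(k, L) = -((k + L) - 9)/2 = -((L + k) - 9)/2 = -(-9 + L + k)/2 = 9/2 - L/2 - k/2)
y(P, s) = 110 + s*(5 + P/2) (y(P, s) = (9/2 - (-3 - P)/2 - 1/2*2)*s + 110 = (9/2 + (3/2 + P/2) - 1)*s + 110 = (5 + P/2)*s + 110 = s*(5 + P/2) + 110 = 110 + s*(5 + P/2))
-42891 - (y(B, -36) - g) = -42891 - ((110 + (1/2)*(-36)*(10 - 139)) - 1*19472) = -42891 - ((110 + (1/2)*(-36)*(-129)) - 19472) = -42891 - ((110 + 2322) - 19472) = -42891 - (2432 - 19472) = -42891 - 1*(-17040) = -42891 + 17040 = -25851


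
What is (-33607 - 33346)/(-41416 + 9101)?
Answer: 2911/1405 ≈ 2.0719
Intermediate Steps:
(-33607 - 33346)/(-41416 + 9101) = -66953/(-32315) = -66953*(-1/32315) = 2911/1405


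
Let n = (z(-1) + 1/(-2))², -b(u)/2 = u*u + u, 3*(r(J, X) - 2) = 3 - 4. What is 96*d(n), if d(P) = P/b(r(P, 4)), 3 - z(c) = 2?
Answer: -27/10 ≈ -2.7000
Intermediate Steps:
z(c) = 1 (z(c) = 3 - 1*2 = 3 - 2 = 1)
r(J, X) = 5/3 (r(J, X) = 2 + (3 - 4)/3 = 2 + (⅓)*(-1) = 2 - ⅓ = 5/3)
b(u) = -2*u - 2*u² (b(u) = -2*(u*u + u) = -2*(u² + u) = -2*(u + u²) = -2*u - 2*u²)
n = ¼ (n = (1 + 1/(-2))² = (1 - ½)² = (½)² = ¼ ≈ 0.25000)
d(P) = -9*P/80 (d(P) = P/((-2*5/3*(1 + 5/3))) = P/((-2*5/3*8/3)) = P/(-80/9) = P*(-9/80) = -9*P/80)
96*d(n) = 96*(-9/80*¼) = 96*(-9/320) = -27/10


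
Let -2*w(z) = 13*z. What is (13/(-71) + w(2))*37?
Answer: -34632/71 ≈ -487.77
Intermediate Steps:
w(z) = -13*z/2
(13/(-71) + w(2))*37 = (13/(-71) - 13/2*2)*37 = (13*(-1/71) - 13)*37 = (-13/71 - 13)*37 = -936/71*37 = -34632/71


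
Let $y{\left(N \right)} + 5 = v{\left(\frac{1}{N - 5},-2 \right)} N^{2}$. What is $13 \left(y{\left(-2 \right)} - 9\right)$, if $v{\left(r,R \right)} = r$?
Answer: $- \frac{1326}{7} \approx -189.43$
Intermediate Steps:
$y{\left(N \right)} = -5 + \frac{N^{2}}{-5 + N}$ ($y{\left(N \right)} = -5 + \frac{N^{2}}{N - 5} = -5 + \frac{N^{2}}{-5 + N}$)
$13 \left(y{\left(-2 \right)} - 9\right) = 13 \left(\frac{25 + \left(-2\right)^{2} - -10}{-5 - 2} - 9\right) = 13 \left(\frac{25 + 4 + 10}{-7} - 9\right) = 13 \left(\left(- \frac{1}{7}\right) 39 - 9\right) = 13 \left(- \frac{39}{7} - 9\right) = 13 \left(- \frac{102}{7}\right) = - \frac{1326}{7}$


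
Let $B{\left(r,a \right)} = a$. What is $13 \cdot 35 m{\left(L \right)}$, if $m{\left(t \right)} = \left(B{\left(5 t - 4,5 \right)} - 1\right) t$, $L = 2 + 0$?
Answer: $3640$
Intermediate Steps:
$L = 2$
$m{\left(t \right)} = 4 t$ ($m{\left(t \right)} = \left(5 - 1\right) t = 4 t$)
$13 \cdot 35 m{\left(L \right)} = 13 \cdot 35 \cdot 4 \cdot 2 = 455 \cdot 8 = 3640$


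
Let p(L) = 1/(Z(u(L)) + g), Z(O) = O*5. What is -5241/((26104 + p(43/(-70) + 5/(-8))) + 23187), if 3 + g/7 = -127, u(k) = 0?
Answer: -1589770/14951603 ≈ -0.10633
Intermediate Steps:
Z(O) = 5*O
g = -910 (g = -21 + 7*(-127) = -21 - 889 = -910)
p(L) = -1/910 (p(L) = 1/(5*0 - 910) = 1/(0 - 910) = 1/(-910) = -1/910)
-5241/((26104 + p(43/(-70) + 5/(-8))) + 23187) = -5241/((26104 - 1/910) + 23187) = -5241/(23754639/910 + 23187) = -5241/44854809/910 = -5241*910/44854809 = -1589770/14951603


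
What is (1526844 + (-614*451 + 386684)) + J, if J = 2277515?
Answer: 3914129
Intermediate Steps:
(1526844 + (-614*451 + 386684)) + J = (1526844 + (-614*451 + 386684)) + 2277515 = (1526844 + (-276914 + 386684)) + 2277515 = (1526844 + 109770) + 2277515 = 1636614 + 2277515 = 3914129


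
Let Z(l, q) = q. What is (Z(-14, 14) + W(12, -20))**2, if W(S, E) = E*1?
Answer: 36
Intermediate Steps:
W(S, E) = E
(Z(-14, 14) + W(12, -20))**2 = (14 - 20)**2 = (-6)**2 = 36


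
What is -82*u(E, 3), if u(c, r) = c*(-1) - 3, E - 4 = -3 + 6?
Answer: 820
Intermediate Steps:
E = 7 (E = 4 + (-3 + 6) = 4 + 3 = 7)
u(c, r) = -3 - c (u(c, r) = -c - 3 = -3 - c)
-82*u(E, 3) = -82*(-3 - 1*7) = -82*(-3 - 7) = -82*(-10) = 820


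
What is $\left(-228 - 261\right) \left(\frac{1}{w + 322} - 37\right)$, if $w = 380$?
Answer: $\frac{4233599}{234} \approx 18092.0$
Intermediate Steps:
$\left(-228 - 261\right) \left(\frac{1}{w + 322} - 37\right) = \left(-228 - 261\right) \left(\frac{1}{380 + 322} - 37\right) = - 489 \left(\frac{1}{702} - 37\right) = \left(-489\right) \left(- \frac{25973}{702}\right) = \frac{4233599}{234}$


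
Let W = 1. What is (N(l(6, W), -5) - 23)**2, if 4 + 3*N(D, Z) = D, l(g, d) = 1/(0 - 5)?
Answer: 14884/25 ≈ 595.36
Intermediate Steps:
l(g, d) = -1/5 (l(g, d) = 1/(-5) = -1/5)
N(D, Z) = -4/3 + D/3
(N(l(6, W), -5) - 23)**2 = ((-4/3 + (1/3)*(-1/5)) - 23)**2 = ((-4/3 - 1/15) - 23)**2 = (-7/5 - 23)**2 = (-122/5)**2 = 14884/25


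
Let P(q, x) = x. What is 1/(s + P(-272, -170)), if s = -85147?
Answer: -1/85317 ≈ -1.1721e-5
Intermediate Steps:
1/(s + P(-272, -170)) = 1/(-85147 - 170) = 1/(-85317) = -1/85317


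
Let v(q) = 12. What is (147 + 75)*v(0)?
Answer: 2664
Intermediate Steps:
(147 + 75)*v(0) = (147 + 75)*12 = 222*12 = 2664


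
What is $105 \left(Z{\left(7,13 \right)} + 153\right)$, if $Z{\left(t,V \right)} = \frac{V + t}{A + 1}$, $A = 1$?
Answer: $17115$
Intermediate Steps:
$Z{\left(t,V \right)} = \frac{V}{2} + \frac{t}{2}$ ($Z{\left(t,V \right)} = \frac{V + t}{1 + 1} = \frac{V + t}{2} = \left(V + t\right) \frac{1}{2} = \frac{V}{2} + \frac{t}{2}$)
$105 \left(Z{\left(7,13 \right)} + 153\right) = 105 \left(\left(\frac{1}{2} \cdot 13 + \frac{1}{2} \cdot 7\right) + 153\right) = 105 \left(\left(\frac{13}{2} + \frac{7}{2}\right) + 153\right) = 105 \left(10 + 153\right) = 105 \cdot 163 = 17115$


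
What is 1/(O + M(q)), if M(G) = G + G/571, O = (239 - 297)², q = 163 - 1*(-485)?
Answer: 571/2291500 ≈ 0.00024918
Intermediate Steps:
q = 648 (q = 163 + 485 = 648)
O = 3364 (O = (-58)² = 3364)
M(G) = 572*G/571 (M(G) = G + G*(1/571) = G + G/571 = 572*G/571)
1/(O + M(q)) = 1/(3364 + (572/571)*648) = 1/(3364 + 370656/571) = 1/(2291500/571) = 571/2291500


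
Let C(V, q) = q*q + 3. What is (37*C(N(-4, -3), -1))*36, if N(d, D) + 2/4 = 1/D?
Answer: 5328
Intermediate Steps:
N(d, D) = -½ + 1/D
C(V, q) = 3 + q² (C(V, q) = q² + 3 = 3 + q²)
(37*C(N(-4, -3), -1))*36 = (37*(3 + (-1)²))*36 = (37*(3 + 1))*36 = (37*4)*36 = 148*36 = 5328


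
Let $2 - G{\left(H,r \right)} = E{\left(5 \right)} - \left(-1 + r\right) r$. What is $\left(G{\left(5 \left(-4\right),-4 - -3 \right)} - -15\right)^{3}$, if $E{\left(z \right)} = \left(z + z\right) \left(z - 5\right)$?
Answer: $6859$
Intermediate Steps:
$E{\left(z \right)} = 2 z \left(-5 + z\right)$
$G{\left(H,r \right)} = 2 + r \left(-1 + r\right)$ ($G{\left(H,r \right)} = 2 - \left(2 \cdot 5 \left(-5 + 5\right) - \left(-1 + r\right) r\right) = 2 - \left(2 \cdot 5 \cdot 0 - r \left(-1 + r\right)\right) = 2 - \left(0 - r \left(-1 + r\right)\right) = 2 - - r \left(-1 + r\right) = 2 + r \left(-1 + r\right)$)
$\left(G{\left(5 \left(-4\right),-4 - -3 \right)} - -15\right)^{3} = \left(\left(2 + \left(-4 - -3\right)^{2} - \left(-4 - -3\right)\right) - -15\right)^{3} = \left(\left(2 + \left(-4 + 3\right)^{2} - \left(-4 + 3\right)\right) + 15\right)^{3} = \left(\left(2 + \left(-1\right)^{2} - -1\right) + 15\right)^{3} = \left(\left(2 + 1 + 1\right) + 15\right)^{3} = \left(4 + 15\right)^{3} = 19^{3} = 6859$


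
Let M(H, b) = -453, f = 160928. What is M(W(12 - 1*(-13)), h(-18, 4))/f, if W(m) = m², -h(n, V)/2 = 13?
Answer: -453/160928 ≈ -0.0028149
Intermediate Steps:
h(n, V) = -26 (h(n, V) = -2*13 = -26)
M(W(12 - 1*(-13)), h(-18, 4))/f = -453/160928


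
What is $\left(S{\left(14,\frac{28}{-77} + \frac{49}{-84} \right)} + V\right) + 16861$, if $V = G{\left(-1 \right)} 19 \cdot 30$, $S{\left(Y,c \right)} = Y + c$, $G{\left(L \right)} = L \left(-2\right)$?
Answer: $\frac{2377855}{132} \approx 18014.0$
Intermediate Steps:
$G{\left(L \right)} = - 2 L$
$V = 1140$ ($V = \left(-2\right) \left(-1\right) 19 \cdot 30 = 2 \cdot 19 \cdot 30 = 38 \cdot 30 = 1140$)
$\left(S{\left(14,\frac{28}{-77} + \frac{49}{-84} \right)} + V\right) + 16861 = \left(\left(14 + \left(\frac{28}{-77} + \frac{49}{-84}\right)\right) + 1140\right) + 16861 = \left(\left(14 + \left(28 \left(- \frac{1}{77}\right) + 49 \left(- \frac{1}{84}\right)\right)\right) + 1140\right) + 16861 = \left(\left(14 - \frac{125}{132}\right) + 1140\right) + 16861 = \left(\frac{1723}{132} + 1140\right) + 16861 = \frac{152203}{132} + 16861 = \frac{2377855}{132}$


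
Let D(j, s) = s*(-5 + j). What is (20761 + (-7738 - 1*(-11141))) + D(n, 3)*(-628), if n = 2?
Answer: 29816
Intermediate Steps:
(20761 + (-7738 - 1*(-11141))) + D(n, 3)*(-628) = (20761 + (-7738 - 1*(-11141))) + (3*(-5 + 2))*(-628) = (20761 + (-7738 + 11141)) + (3*(-3))*(-628) = (20761 + 3403) - 9*(-628) = 24164 + 5652 = 29816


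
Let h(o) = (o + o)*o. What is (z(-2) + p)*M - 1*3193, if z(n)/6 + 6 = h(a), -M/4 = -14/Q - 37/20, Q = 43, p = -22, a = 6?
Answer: 13259/215 ≈ 61.670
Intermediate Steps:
h(o) = 2*o² (h(o) = (2*o)*o = 2*o²)
M = 1871/215 (M = -4*(-14/43 - 37/20) = -4*(-1871/860) = 1871/215 ≈ 8.7023)
z(n) = 396 (z(n) = -36 + 6*(2*6²) = -36 + 6*(2*36) = -36 + 6*72 = -36 + 432 = 396)
(z(-2) + p)*M - 1*3193 = (396 - 22)*(1871/215) - 1*3193 = 374*(1871/215) - 3193 = 699754/215 - 3193 = 13259/215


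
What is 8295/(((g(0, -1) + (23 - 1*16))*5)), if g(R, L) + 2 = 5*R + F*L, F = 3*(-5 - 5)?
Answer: 237/5 ≈ 47.400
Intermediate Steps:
F = -30 (F = 3*(-10) = -30)
g(R, L) = -2 - 30*L + 5*R (g(R, L) = -2 + (5*R - 30*L) = -2 + (-30*L + 5*R) = -2 - 30*L + 5*R)
8295/(((g(0, -1) + (23 - 1*16))*5)) = 8295/((((-2 - 30*(-1) + 5*0) + (23 - 1*16))*5)) = 8295/((((-2 + 30 + 0) + (23 - 16))*5)) = 8295/(((28 + 7)*5)) = 8295/((35*5)) = 8295/175 = 8295*(1/175) = 237/5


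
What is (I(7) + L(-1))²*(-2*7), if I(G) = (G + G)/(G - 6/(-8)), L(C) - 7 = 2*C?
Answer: -623294/961 ≈ -648.59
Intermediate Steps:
L(C) = 7 + 2*C
I(G) = 2*G/(¾ + G) (I(G) = (2*G)/(G - 6*(-⅛)) = (2*G)/(G + ¾) = (2*G)/(¾ + G) = 2*G/(¾ + G))
(I(7) + L(-1))²*(-2*7) = (8*7/(3 + 4*7) + (7 + 2*(-1)))²*(-2*7) = (8*7/(3 + 28) + (7 - 2))²*(-14) = (8*7/31 + 5)²*(-14) = (8*7*(1/31) + 5)²*(-14) = (56/31 + 5)²*(-14) = (211/31)²*(-14) = (44521/961)*(-14) = -623294/961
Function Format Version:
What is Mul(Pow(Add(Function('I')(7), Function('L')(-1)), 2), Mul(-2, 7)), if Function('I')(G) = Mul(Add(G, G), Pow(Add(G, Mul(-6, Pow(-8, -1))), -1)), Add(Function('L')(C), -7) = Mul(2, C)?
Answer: Rational(-623294, 961) ≈ -648.59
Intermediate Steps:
Function('L')(C) = Add(7, Mul(2, C))
Function('I')(G) = Mul(2, G, Pow(Add(Rational(3, 4), G), -1)) (Function('I')(G) = Mul(Mul(2, G), Pow(Add(G, Mul(-6, Rational(-1, 8))), -1)) = Mul(Mul(2, G), Pow(Add(G, Rational(3, 4)), -1)) = Mul(Mul(2, G), Pow(Add(Rational(3, 4), G), -1)) = Mul(2, G, Pow(Add(Rational(3, 4), G), -1)))
Mul(Pow(Add(Function('I')(7), Function('L')(-1)), 2), Mul(-2, 7)) = Mul(Pow(Add(Mul(8, 7, Pow(Add(3, Mul(4, 7)), -1)), Add(7, Mul(2, -1))), 2), Mul(-2, 7)) = Mul(Pow(Add(Mul(8, 7, Pow(Add(3, 28), -1)), Add(7, -2)), 2), -14) = Mul(Pow(Add(Mul(8, 7, Pow(31, -1)), 5), 2), -14) = Mul(Pow(Add(Mul(8, 7, Rational(1, 31)), 5), 2), -14) = Mul(Pow(Add(Rational(56, 31), 5), 2), -14) = Mul(Pow(Rational(211, 31), 2), -14) = Mul(Rational(44521, 961), -14) = Rational(-623294, 961)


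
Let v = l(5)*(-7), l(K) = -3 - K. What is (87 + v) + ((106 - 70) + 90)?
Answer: 269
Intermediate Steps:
v = 56 (v = (-3 - 1*5)*(-7) = (-3 - 5)*(-7) = -8*(-7) = 56)
(87 + v) + ((106 - 70) + 90) = (87 + 56) + ((106 - 70) + 90) = 143 + (36 + 90) = 143 + 126 = 269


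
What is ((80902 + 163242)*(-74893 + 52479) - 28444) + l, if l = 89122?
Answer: -5472182938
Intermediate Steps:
((80902 + 163242)*(-74893 + 52479) - 28444) + l = ((80902 + 163242)*(-74893 + 52479) - 28444) + 89122 = (244144*(-22414) - 28444) + 89122 = (-5472243616 - 28444) + 89122 = -5472272060 + 89122 = -5472182938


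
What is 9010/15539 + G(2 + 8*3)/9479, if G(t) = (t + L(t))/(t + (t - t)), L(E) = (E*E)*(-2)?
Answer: 84613301/147294181 ≈ 0.57445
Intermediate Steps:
L(E) = -2*E² (L(E) = E²*(-2) = -2*E²)
G(t) = (t - 2*t²)/t (G(t) = (t - 2*t²)/(t + (t - t)) = (t - 2*t²)/(t + 0) = (t - 2*t²)/t)
9010/15539 + G(2 + 8*3)/9479 = 9010/15539 + (1 - 2*(2 + 8*3))/9479 = 9010*(1/15539) + (1 - 2*(2 + 24))*(1/9479) = 9010/15539 + (1 - 2*26)*(1/9479) = 9010/15539 + (1 - 52)*(1/9479) = 9010/15539 - 51*1/9479 = 9010/15539 - 51/9479 = 84613301/147294181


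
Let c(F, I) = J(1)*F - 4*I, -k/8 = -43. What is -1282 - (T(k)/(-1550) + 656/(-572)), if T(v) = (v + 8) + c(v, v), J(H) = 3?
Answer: -141949978/110825 ≈ -1280.8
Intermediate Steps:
k = 344 (k = -8*(-43) = 344)
c(F, I) = -4*I + 3*F (c(F, I) = 3*F - 4*I = -4*I + 3*F)
T(v) = 8 (T(v) = (v + 8) + (-4*v + 3*v) = (8 + v) - v = 8)
-1282 - (T(k)/(-1550) + 656/(-572)) = -1282 - (8/(-1550) + 656/(-572)) = -1282 - (8*(-1/1550) + 656*(-1/572)) = -1282 - (-4/775 - 164/143) = -1282 - 1*(-127672/110825) = -1282 + 127672/110825 = -141949978/110825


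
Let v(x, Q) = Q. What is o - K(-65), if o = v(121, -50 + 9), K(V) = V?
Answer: 24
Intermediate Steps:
o = -41 (o = -50 + 9 = -41)
o - K(-65) = -41 - 1*(-65) = -41 + 65 = 24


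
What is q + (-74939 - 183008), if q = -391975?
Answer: -649922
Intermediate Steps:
q + (-74939 - 183008) = -391975 + (-74939 - 183008) = -391975 - 257947 = -649922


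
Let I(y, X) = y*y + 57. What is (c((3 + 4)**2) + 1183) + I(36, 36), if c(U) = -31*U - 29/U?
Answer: 49804/49 ≈ 1016.4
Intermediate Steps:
I(y, X) = 57 + y**2 (I(y, X) = y**2 + 57 = 57 + y**2)
(c((3 + 4)**2) + 1183) + I(36, 36) = ((-31*(3 + 4)**2 - 29/(3 + 4)**2) + 1183) + (57 + 36**2) = ((-31*7**2 - 29/(7**2)) + 1183) + (57 + 1296) = ((-31*49 - 29/49) + 1183) + 1353 = ((-1519 - 29*1/49) + 1183) + 1353 = ((-1519 - 29/49) + 1183) + 1353 = (-74460/49 + 1183) + 1353 = -16493/49 + 1353 = 49804/49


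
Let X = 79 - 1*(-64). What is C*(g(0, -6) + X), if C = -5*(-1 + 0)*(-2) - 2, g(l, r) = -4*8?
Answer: -1332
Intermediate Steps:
g(l, r) = -32
X = 143 (X = 79 + 64 = 143)
C = -12 (C = -5*(-1)*(-2) - 2 = 5*(-2) - 2 = -10 - 2 = -12)
C*(g(0, -6) + X) = -12*(-32 + 143) = -12*111 = -1332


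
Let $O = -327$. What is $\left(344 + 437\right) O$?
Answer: $-255387$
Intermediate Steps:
$\left(344 + 437\right) O = \left(344 + 437\right) \left(-327\right) = 781 \left(-327\right) = -255387$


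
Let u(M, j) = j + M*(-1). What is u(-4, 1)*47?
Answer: 235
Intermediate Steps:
u(M, j) = j - M
u(-4, 1)*47 = (1 - 1*(-4))*47 = (1 + 4)*47 = 5*47 = 235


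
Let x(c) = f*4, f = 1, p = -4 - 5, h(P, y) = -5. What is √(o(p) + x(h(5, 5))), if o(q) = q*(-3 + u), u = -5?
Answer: 2*√19 ≈ 8.7178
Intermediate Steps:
p = -9
x(c) = 4 (x(c) = 1*4 = 4)
o(q) = -8*q (o(q) = q*(-3 - 5) = q*(-8) = -8*q)
√(o(p) + x(h(5, 5))) = √(-8*(-9) + 4) = √(72 + 4) = √76 = 2*√19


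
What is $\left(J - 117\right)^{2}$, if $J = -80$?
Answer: $38809$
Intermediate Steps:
$\left(J - 117\right)^{2} = \left(-80 - 117\right)^{2} = \left(-197\right)^{2} = 38809$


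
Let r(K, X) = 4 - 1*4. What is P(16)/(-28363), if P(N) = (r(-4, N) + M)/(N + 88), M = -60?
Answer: 15/737438 ≈ 2.0341e-5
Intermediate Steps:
r(K, X) = 0 (r(K, X) = 4 - 4 = 0)
P(N) = -60/(88 + N) (P(N) = (0 - 60)/(N + 88) = -60/(88 + N))
P(16)/(-28363) = -60/(88 + 16)/(-28363) = -60/104*(-1/28363) = -60*1/104*(-1/28363) = -15/26*(-1/28363) = 15/737438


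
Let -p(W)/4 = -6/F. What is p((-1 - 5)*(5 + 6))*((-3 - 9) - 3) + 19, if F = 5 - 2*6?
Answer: 493/7 ≈ 70.429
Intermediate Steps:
F = -7 (F = 5 - 12 = -7)
p(W) = -24/7 (p(W) = -(-24)/(-7) = -(-24)*(-1)/7 = -4*6/7 = -24/7)
p((-1 - 5)*(5 + 6))*((-3 - 9) - 3) + 19 = -24*((-3 - 9) - 3)/7 + 19 = -24*(-12 - 3)/7 + 19 = -24/7*(-15) + 19 = 360/7 + 19 = 493/7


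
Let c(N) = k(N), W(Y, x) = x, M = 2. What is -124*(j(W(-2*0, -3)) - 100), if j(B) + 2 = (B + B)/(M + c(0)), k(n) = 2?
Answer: 12834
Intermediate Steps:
c(N) = 2
j(B) = -2 + B/2 (j(B) = -2 + (B + B)/(2 + 2) = -2 + (2*B)/4 = -2 + (2*B)*(¼) = -2 + B/2)
-124*(j(W(-2*0, -3)) - 100) = -124*((-2 + (½)*(-3)) - 100) = -124*((-2 - 3/2) - 100) = -124*(-7/2 - 100) = -124*(-207/2) = 12834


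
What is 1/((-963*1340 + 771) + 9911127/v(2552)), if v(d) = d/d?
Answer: 1/8621478 ≈ 1.1599e-7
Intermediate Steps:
v(d) = 1
1/((-963*1340 + 771) + 9911127/v(2552)) = 1/((-963*1340 + 771) + 9911127/1) = 1/((-1290420 + 771) + 9911127*1) = 1/(-1289649 + 9911127) = 1/8621478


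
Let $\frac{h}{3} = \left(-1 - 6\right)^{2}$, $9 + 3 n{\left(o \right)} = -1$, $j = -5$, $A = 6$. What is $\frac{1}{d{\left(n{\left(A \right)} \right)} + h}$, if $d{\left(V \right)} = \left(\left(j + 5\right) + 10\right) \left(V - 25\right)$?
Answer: $- \frac{3}{409} \approx -0.007335$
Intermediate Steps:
$n{\left(o \right)} = - \frac{10}{3}$ ($n{\left(o \right)} = -3 + \frac{1}{3} \left(-1\right) = -3 - \frac{1}{3} = - \frac{10}{3}$)
$d{\left(V \right)} = -250 + 10 V$ ($d{\left(V \right)} = \left(\left(-5 + 5\right) + 10\right) \left(V - 25\right) = \left(0 + 10\right) \left(-25 + V\right) = 10 \left(-25 + V\right) = -250 + 10 V$)
$h = 147$ ($h = 3 \left(-1 - 6\right)^{2} = 3 \left(-7\right)^{2} = 3 \cdot 49 = 147$)
$\frac{1}{d{\left(n{\left(A \right)} \right)} + h} = \frac{1}{\left(-250 + 10 \left(- \frac{10}{3}\right)\right) + 147} = \frac{1}{\left(-250 - \frac{100}{3}\right) + 147} = \frac{1}{- \frac{850}{3} + 147} = \frac{1}{- \frac{409}{3}} = - \frac{3}{409}$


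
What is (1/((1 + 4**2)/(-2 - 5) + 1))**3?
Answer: -343/1000 ≈ -0.34300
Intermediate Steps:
(1/((1 + 4**2)/(-2 - 5) + 1))**3 = (1/((1 + 16)/(-7) + 1))**3 = (1/(17*(-1/7) + 1))**3 = (1/(-17/7 + 1))**3 = (1/(-10/7))**3 = (-7/10)**3 = -343/1000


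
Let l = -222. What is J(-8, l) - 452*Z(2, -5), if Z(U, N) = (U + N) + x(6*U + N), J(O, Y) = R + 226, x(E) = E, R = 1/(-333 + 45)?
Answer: -455617/288 ≈ -1582.0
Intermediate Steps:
R = -1/288 (R = 1/(-288) = -1/288 ≈ -0.0034722)
J(O, Y) = 65087/288 (J(O, Y) = -1/288 + 226 = 65087/288)
Z(U, N) = 2*N + 7*U (Z(U, N) = (U + N) + (6*U + N) = (N + U) + (N + 6*U) = 2*N + 7*U)
J(-8, l) - 452*Z(2, -5) = 65087/288 - 452*(2*(-5) + 7*2) = 65087/288 - 452*(-10 + 14) = 65087/288 - 452*4 = 65087/288 - 1808 = -455617/288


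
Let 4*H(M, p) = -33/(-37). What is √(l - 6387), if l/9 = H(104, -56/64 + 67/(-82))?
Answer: I*√34964223/74 ≈ 79.906*I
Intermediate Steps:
H(M, p) = 33/148 (H(M, p) = (-33/(-37))/4 = (-33*(-1/37))/4 = (¼)*(33/37) = 33/148)
l = 297/148 (l = 9*(33/148) = 297/148 ≈ 2.0068)
√(l - 6387) = √(297/148 - 6387) = √(-944979/148) = I*√34964223/74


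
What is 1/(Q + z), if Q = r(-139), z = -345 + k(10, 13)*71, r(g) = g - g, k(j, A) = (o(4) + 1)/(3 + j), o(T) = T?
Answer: -13/4130 ≈ -0.0031477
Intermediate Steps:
k(j, A) = 5/(3 + j) (k(j, A) = (4 + 1)/(3 + j) = 5/(3 + j))
r(g) = 0
z = -4130/13 (z = -345 + (5/(3 + 10))*71 = -345 + (5/13)*71 = -345 + 355/13 = -4130/13 ≈ -317.69)
Q = 0
1/(Q + z) = 1/(0 - 4130/13) = 1/(-4130/13) = -13/4130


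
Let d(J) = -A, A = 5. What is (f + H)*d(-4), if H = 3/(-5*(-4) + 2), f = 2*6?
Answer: -1335/22 ≈ -60.682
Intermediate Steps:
f = 12
d(J) = -5 (d(J) = -1*5 = -5)
H = 3/22 (H = 3/(20 + 2) = 3/22 ≈ 0.13636)
(f + H)*d(-4) = (12 + 3/22)*(-5) = (267/22)*(-5) = -1335/22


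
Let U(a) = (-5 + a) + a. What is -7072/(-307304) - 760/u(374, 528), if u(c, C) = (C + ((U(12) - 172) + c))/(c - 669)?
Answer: 80493988/268891 ≈ 299.36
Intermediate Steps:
U(a) = -5 + 2*a
u(c, C) = (-153 + C + c)/(-669 + c) (u(c, C) = (C + (((-5 + 2*12) - 172) + c))/(c - 669) = (C + (((-5 + 24) - 172) + c))/(-669 + c) = (C + ((19 - 172) + c))/(-669 + c) = (C + (-153 + c))/(-669 + c) = (-153 + C + c)/(-669 + c))
-7072/(-307304) - 760/u(374, 528) = -7072/(-307304) - 760*(-669 + 374)/(-153 + 528 + 374) = -7072*(-1/307304) - 760/(749/(-295)) = 884/38413 - 760/((-1/295*749)) = 884/38413 - 760/(-749/295) = 884/38413 - 760*(-295/749) = 884/38413 + 224200/749 = 80493988/268891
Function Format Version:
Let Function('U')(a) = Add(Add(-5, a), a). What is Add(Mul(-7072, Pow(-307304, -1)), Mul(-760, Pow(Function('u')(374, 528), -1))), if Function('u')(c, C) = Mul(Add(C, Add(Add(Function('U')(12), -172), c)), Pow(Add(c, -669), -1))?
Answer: Rational(80493988, 268891) ≈ 299.36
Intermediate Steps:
Function('U')(a) = Add(-5, Mul(2, a))
Function('u')(c, C) = Mul(Pow(Add(-669, c), -1), Add(-153, C, c)) (Function('u')(c, C) = Mul(Add(C, Add(Add(Add(-5, Mul(2, 12)), -172), c)), Pow(Add(c, -669), -1)) = Mul(Add(C, Add(Add(Add(-5, 24), -172), c)), Pow(Add(-669, c), -1)) = Mul(Add(C, Add(Add(19, -172), c)), Pow(Add(-669, c), -1)) = Mul(Add(C, Add(-153, c)), Pow(Add(-669, c), -1)) = Mul(Add(-153, C, c), Pow(Add(-669, c), -1)) = Mul(Pow(Add(-669, c), -1), Add(-153, C, c)))
Add(Mul(-7072, Pow(-307304, -1)), Mul(-760, Pow(Function('u')(374, 528), -1))) = Add(Mul(-7072, Pow(-307304, -1)), Mul(-760, Pow(Mul(Pow(Add(-669, 374), -1), Add(-153, 528, 374)), -1))) = Add(Mul(-7072, Rational(-1, 307304)), Mul(-760, Pow(Mul(Pow(-295, -1), 749), -1))) = Add(Rational(884, 38413), Mul(-760, Pow(Mul(Rational(-1, 295), 749), -1))) = Add(Rational(884, 38413), Mul(-760, Pow(Rational(-749, 295), -1))) = Add(Rational(884, 38413), Mul(-760, Rational(-295, 749))) = Add(Rational(884, 38413), Rational(224200, 749)) = Rational(80493988, 268891)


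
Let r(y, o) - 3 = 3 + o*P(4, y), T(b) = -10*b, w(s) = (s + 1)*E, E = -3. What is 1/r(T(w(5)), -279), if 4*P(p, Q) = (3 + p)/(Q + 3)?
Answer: 244/813 ≈ 0.30012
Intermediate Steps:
w(s) = -3 - 3*s (w(s) = (s + 1)*(-3) = (1 + s)*(-3) = -3 - 3*s)
P(p, Q) = (3 + p)/(4*(3 + Q)) (P(p, Q) = ((3 + p)/(Q + 3))/4 = ((3 + p)/(3 + Q))/4 = (3 + p)/(4*(3 + Q)))
r(y, o) = 6 + 7*o/(4*(3 + y)) (r(y, o) = 3 + (3 + o*((3 + 4)/(4*(3 + y)))) = 3 + (3 + o*((¼)*7/(3 + y))) = 3 + (3 + o*(7/(4*(3 + y)))) = 3 + (3 + 7*o/(4*(3 + y))) = 6 + 7*o/(4*(3 + y)))
1/r(T(w(5)), -279) = 1/((72 + 7*(-279) + 24*(-10*(-3 - 3*5)))/(4*(3 - 10*(-3 - 3*5)))) = 1/((72 - 1953 + 24*(-10*(-3 - 15)))/(4*(3 - 10*(-3 - 15)))) = 1/((72 - 1953 + 24*(-10*(-18)))/(4*(3 - 10*(-18)))) = 1/((72 - 1953 + 24*180)/(4*(3 + 180))) = 1/((¼)*(72 - 1953 + 4320)/183) = 1/((¼)*(1/183)*2439) = 1/(813/244) = 244/813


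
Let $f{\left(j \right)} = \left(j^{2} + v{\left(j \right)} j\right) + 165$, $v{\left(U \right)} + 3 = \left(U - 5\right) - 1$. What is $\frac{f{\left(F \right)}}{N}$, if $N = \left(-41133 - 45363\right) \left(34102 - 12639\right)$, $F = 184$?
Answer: $- \frac{66221}{1856463648} \approx -3.5671 \cdot 10^{-5}$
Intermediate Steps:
$v{\left(U \right)} = -9 + U$ ($v{\left(U \right)} = -3 + \left(\left(U - 5\right) - 1\right) = -3 + \left(\left(-5 + U\right) - 1\right) = -3 + \left(-6 + U\right) = -9 + U$)
$f{\left(j \right)} = 165 + j^{2} + j \left(-9 + j\right)$ ($f{\left(j \right)} = \left(j^{2} + \left(-9 + j\right) j\right) + 165 = \left(j^{2} + j \left(-9 + j\right)\right) + 165 = 165 + j^{2} + j \left(-9 + j\right)$)
$N = -1856463648$ ($N = \left(-86496\right) 21463 = -1856463648$)
$\frac{f{\left(F \right)}}{N} = \frac{165 + 184^{2} + 184 \left(-9 + 184\right)}{-1856463648} = \left(165 + 33856 + 184 \cdot 175\right) \left(- \frac{1}{1856463648}\right) = \left(165 + 33856 + 32200\right) \left(- \frac{1}{1856463648}\right) = 66221 \left(- \frac{1}{1856463648}\right) = - \frac{66221}{1856463648}$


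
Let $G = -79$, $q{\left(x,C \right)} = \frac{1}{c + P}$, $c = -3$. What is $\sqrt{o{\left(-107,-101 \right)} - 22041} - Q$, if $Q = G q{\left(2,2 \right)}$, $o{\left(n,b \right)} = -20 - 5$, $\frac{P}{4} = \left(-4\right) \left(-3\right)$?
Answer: $\frac{79}{45} + i \sqrt{22066} \approx 1.7556 + 148.55 i$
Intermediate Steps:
$P = 48$ ($P = 4 \left(\left(-4\right) \left(-3\right)\right) = 4 \cdot 12 = 48$)
$o{\left(n,b \right)} = -25$ ($o{\left(n,b \right)} = -20 - 5 = -25$)
$q{\left(x,C \right)} = \frac{1}{45}$ ($q{\left(x,C \right)} = \frac{1}{-3 + 48} = \frac{1}{45}$)
$Q = - \frac{79}{45}$ ($Q = \left(-79\right) \frac{1}{45} = - \frac{79}{45} \approx -1.7556$)
$\sqrt{o{\left(-107,-101 \right)} - 22041} - Q = \sqrt{-25 - 22041} - - \frac{79}{45} = \sqrt{-22066} + \frac{79}{45} = i \sqrt{22066} + \frac{79}{45} = \frac{79}{45} + i \sqrt{22066}$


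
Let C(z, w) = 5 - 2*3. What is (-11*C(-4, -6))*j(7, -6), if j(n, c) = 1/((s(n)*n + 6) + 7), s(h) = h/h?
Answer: 11/20 ≈ 0.55000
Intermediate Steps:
s(h) = 1
C(z, w) = -1 (C(z, w) = 5 - 6 = -1)
j(n, c) = 1/(13 + n) (j(n, c) = 1/((1*n + 6) + 7) = 1/((n + 6) + 7) = 1/((6 + n) + 7) = 1/(13 + n))
(-11*C(-4, -6))*j(7, -6) = (-11*(-1))/(13 + 7) = 11/20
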